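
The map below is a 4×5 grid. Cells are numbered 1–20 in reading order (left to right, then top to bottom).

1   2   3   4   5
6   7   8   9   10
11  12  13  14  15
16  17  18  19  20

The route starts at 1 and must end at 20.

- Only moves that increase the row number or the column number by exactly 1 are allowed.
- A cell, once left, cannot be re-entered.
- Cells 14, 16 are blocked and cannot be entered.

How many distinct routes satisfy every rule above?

14

A right/down-only route from 1 to 20 makes exactly 3 down-moves and 4 right-moves in some order.
With no other constraints that would be C(7,3) = 35 routes.
Subtract routes through each blocked cell (inclusion–exclusion for overlaps): − through 14: 20 − through 16: 1 → 14.
That gives 14 routes.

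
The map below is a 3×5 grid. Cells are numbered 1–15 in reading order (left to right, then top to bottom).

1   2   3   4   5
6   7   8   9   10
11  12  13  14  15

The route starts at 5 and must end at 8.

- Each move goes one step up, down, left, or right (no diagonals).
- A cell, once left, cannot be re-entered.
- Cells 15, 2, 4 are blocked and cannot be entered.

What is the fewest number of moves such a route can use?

3

The Manhattan distance from 5 to 8 is |1−2| + |5−3| = 3, so at least 3 moves are needed.
A route of 3 moves achieves this: 5 → 10 → 9 → 8.
Since 3 matches the lower bound, it is optimal.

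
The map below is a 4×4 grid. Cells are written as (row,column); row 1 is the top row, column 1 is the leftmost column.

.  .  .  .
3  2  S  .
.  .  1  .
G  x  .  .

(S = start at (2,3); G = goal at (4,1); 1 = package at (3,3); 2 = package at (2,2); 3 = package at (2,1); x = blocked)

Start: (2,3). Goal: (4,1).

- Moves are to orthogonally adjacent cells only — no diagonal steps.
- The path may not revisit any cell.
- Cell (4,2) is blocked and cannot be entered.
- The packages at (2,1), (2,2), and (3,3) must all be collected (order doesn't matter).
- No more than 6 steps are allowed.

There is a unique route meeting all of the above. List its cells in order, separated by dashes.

Any route must reach (2,1), (2,2), and (3,3) and still end at (4,1) within 6 moves, so the order of the required stops is forced.
Route from (2,3): down to (3,3), left to (3,2), up to (2,2), left to (2,1), 2× down (reaching (4,1)) — 6 moves in all.
Check: all required cells visited; 6 ≤ 6 moves.

(2,3) - (3,3) - (3,2) - (2,2) - (2,1) - (3,1) - (4,1)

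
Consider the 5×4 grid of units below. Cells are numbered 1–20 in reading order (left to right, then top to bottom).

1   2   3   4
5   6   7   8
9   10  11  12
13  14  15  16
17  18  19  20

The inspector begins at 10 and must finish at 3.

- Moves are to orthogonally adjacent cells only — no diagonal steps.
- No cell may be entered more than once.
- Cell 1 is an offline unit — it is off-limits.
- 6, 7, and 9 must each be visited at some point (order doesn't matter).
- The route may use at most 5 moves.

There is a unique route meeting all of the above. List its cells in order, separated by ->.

The 5-move cap with required stops at 6, 7, 9 leaves no slack for detours.
Route from 10: left 1 to 9, up 1 to 5, right 2 to 7, up 1 to 3 — 5 moves in all.
Check: all required cells visited; 5 ≤ 5 moves.

10 -> 9 -> 5 -> 6 -> 7 -> 3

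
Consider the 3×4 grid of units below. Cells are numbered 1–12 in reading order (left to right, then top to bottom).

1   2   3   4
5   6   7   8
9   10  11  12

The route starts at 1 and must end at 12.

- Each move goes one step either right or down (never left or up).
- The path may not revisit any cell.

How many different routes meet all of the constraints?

10

A right/down-only route from 1 to 12 makes exactly 2 down-moves and 3 right-moves in some order.
With no other constraints that would be C(5,2) = 10 routes.
That gives 10 routes.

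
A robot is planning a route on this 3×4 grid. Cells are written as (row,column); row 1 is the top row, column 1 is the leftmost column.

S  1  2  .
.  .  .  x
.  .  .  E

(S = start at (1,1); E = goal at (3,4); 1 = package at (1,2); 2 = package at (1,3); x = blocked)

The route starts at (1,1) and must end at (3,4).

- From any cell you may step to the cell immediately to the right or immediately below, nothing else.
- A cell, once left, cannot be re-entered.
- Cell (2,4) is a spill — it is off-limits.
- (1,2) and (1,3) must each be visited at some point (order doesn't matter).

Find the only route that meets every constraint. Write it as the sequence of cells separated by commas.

Moves only go right or down, so the column and row indices never decrease.
Route from (1,1): 2× right (reaching (1,3)), 2× down (reaching (3,3)), right to (3,4) — 5 moves in all.
Check: all required cells visited.

(1,1), (1,2), (1,3), (2,3), (3,3), (3,4)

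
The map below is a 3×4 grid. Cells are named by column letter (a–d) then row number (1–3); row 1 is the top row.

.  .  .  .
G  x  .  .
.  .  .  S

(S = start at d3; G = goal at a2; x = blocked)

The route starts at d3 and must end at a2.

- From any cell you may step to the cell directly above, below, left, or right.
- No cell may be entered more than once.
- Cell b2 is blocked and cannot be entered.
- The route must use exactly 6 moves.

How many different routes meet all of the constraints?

Need simple routes of exactly 6 moves from d3 to a2 (Manhattan distance 4, so 1 moves are spent on a detour and 1 undoing it).
Enumerating: d3 d2 d1 c1 b1 a1 a2 | d3 d2 c2 c1 b1 a1 a2 | d3 d2 c2 c3 b3 a3 a2 | d3 c3 c2 c1 b1 a1 a2.
That gives 4 routes.

4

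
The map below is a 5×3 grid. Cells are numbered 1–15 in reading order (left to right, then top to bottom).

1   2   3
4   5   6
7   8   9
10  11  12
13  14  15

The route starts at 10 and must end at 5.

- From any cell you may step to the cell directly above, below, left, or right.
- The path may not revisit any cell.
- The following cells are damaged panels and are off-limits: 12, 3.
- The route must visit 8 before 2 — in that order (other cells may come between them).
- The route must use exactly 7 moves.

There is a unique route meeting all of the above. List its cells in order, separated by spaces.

10 11 8 7 4 1 2 5

The waypoints must appear in the order 8, 2, with no cell reused.
Route from 10: right to 11, up to 8, left to 7, 2× up (reaching 1), right to 2, down to 5 — 7 moves in all.
Check: order respected (8 at step 2, 2 at step 6); 7 moves as required.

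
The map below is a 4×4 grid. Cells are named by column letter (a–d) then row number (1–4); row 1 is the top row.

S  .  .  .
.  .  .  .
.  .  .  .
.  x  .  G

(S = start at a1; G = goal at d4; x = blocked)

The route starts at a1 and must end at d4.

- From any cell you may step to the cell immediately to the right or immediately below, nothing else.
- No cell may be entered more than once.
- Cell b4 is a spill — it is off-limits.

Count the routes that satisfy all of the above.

16

A right/down-only route from a1 to d4 makes exactly 3 down-moves and 3 right-moves in some order.
With no other constraints that would be C(6,3) = 20 routes.
Subtract routes through each blocked cell (inclusion–exclusion for overlaps): − through b4: 4 → 16.
That gives 16 routes.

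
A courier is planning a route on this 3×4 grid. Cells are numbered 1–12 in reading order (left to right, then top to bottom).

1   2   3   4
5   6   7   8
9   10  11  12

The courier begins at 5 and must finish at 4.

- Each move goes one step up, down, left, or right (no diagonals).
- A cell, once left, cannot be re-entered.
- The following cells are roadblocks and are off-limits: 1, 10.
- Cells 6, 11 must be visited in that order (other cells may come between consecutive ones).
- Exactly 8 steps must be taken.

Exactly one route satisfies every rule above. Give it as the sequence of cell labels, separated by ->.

The waypoints must appear in the order 6, 11, with no cell reused.
Route from 5: right to 6, up to 2, right to 3, 2× down (reaching 11), right to 12, 2× up (reaching 4) — 8 moves in all.
Check: order respected (6 at step 1, 11 at step 5); 8 moves as required.

5 -> 6 -> 2 -> 3 -> 7 -> 11 -> 12 -> 8 -> 4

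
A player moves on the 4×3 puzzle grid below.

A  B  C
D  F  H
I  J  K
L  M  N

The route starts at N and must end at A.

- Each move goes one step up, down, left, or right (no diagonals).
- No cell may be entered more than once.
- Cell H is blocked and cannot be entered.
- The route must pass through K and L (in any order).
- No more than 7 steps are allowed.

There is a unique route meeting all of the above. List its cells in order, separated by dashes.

The 7-move cap with required stops at K, L leaves no slack for detours.
Route from N: up 1 to K, left 1 to J, down 1 to M, left 1 to L, up 3 to A — 7 moves in all.
Check: all required cells visited; 7 ≤ 7 moves.

N - K - J - M - L - I - D - A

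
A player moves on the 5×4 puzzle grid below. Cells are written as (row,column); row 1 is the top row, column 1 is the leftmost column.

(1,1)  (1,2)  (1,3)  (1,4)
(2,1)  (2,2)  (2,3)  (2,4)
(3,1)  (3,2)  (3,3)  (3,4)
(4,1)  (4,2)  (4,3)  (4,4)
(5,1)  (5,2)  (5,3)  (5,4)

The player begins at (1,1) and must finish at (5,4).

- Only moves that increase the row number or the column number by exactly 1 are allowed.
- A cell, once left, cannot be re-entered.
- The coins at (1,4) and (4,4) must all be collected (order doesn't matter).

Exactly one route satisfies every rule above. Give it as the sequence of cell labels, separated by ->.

Moves only go right or down, so the column and row indices never decrease.
Route from (1,1): 3× right (reaching (1,4)), 4× down (reaching (5,4)) — 7 moves in all.
Check: all required cells visited.

(1,1) -> (1,2) -> (1,3) -> (1,4) -> (2,4) -> (3,4) -> (4,4) -> (5,4)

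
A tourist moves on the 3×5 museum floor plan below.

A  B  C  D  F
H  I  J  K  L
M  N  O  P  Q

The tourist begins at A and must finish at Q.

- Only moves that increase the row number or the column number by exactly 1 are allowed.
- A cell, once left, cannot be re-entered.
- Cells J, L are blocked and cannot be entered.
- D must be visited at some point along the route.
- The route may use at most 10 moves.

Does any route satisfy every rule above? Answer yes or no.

yes

One route that works: A → B → C → D → K → P → Q.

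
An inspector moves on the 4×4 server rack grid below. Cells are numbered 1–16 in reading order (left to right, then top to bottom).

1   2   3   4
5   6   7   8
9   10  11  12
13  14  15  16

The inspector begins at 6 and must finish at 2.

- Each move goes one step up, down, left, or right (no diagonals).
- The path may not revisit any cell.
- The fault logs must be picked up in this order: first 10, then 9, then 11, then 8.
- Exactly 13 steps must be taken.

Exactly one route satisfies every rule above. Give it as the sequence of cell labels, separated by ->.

6 -> 10 -> 9 -> 13 -> 14 -> 15 -> 16 -> 12 -> 11 -> 7 -> 8 -> 4 -> 3 -> 2

The waypoints must appear in the order 10, 9, 11, 8, with no cell reused.
Route from 6: down 1 to 10, left 1 to 9, down 1 to 13, right 3 to 16, up 1 to 12, left 1 to 11, up 1 to 7, right 1 to 8, up 1 to 4, left 2 to 2 — 13 moves in all.
Check: order respected (10 at step 1, 9 at step 2, 11 at step 8, 8 at step 10); 13 moves as required.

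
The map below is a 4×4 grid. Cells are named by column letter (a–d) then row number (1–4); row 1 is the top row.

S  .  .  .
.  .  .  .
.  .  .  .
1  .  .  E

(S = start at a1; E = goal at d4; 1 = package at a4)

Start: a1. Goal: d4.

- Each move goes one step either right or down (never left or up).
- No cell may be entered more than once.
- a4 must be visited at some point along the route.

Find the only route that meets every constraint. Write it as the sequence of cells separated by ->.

a1 -> a2 -> a3 -> a4 -> b4 -> c4 -> d4

Moves only go right or down, so the column and row indices never decrease.
Route from a1: 3× down (reaching a4), 3× right (reaching d4) — 6 moves in all.
Check: all required cells visited.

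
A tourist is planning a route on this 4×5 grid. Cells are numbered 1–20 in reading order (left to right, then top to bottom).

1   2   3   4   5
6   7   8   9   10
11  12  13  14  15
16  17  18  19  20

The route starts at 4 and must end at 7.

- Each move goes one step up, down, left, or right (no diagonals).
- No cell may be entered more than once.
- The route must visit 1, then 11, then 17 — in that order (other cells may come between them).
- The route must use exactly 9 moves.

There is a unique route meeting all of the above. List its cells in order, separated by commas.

4, 3, 2, 1, 6, 11, 16, 17, 12, 7

The waypoints must appear in the order 1, 11, 17, with no cell reused.
Route from 4: left 3 to 1, down 3 to 16, right 1 to 17, up 2 to 7 — 9 moves in all.
Check: order respected (1 at step 3, 11 at step 5, 17 at step 7); 9 moves as required.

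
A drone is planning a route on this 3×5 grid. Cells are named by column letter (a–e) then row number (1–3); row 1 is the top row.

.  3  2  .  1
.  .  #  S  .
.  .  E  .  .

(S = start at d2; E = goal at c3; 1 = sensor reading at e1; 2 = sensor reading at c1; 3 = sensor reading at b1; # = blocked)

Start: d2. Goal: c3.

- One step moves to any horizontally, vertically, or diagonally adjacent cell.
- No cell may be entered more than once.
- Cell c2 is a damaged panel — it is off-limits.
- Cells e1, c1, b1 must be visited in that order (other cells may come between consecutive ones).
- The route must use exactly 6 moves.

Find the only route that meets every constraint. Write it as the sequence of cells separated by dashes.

The waypoints must appear in the order e1, c1, b1, with no cell reused.
Route from d2: up-right 1 to e1, left 3 to b1, down 1 to b2, down-right 1 to c3 — 6 moves in all.
Check: order respected (1 at step 1, 2 at step 3, 3 at step 4); 6 moves as required.

d2 - e1 - d1 - c1 - b1 - b2 - c3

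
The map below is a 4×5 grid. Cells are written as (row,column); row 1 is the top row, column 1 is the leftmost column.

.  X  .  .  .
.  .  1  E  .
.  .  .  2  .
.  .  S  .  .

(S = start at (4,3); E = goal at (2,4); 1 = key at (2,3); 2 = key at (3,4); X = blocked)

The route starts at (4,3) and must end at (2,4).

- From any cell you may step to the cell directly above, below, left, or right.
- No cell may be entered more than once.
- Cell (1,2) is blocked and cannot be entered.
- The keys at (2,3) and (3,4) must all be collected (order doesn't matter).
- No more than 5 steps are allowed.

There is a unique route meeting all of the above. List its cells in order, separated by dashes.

(4,3) - (4,4) - (3,4) - (3,3) - (2,3) - (2,4)

The 5-move cap with required stops at (2,3), (3,4) leaves no slack for detours.
Route from (4,3): right to (4,4), up to (3,4), left to (3,3), up to (2,3), right to (2,4) — 5 moves in all.
Check: all required cells visited; 5 ≤ 5 moves.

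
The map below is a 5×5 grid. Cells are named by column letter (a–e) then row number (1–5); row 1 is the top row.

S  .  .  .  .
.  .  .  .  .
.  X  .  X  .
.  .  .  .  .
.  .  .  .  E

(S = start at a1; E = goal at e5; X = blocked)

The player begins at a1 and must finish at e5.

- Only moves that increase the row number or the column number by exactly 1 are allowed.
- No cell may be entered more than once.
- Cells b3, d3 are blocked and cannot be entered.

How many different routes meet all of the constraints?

A right/down-only route from a1 to e5 makes exactly 4 down-moves and 4 right-moves in some order.
With no other constraints that would be C(8,4) = 70 routes.
Subtract routes through each blocked cell (inclusion–exclusion for overlaps): − through b3: 30 − through d3: 30 + through b3&d3: 9 → 19.
That gives 19 routes.

19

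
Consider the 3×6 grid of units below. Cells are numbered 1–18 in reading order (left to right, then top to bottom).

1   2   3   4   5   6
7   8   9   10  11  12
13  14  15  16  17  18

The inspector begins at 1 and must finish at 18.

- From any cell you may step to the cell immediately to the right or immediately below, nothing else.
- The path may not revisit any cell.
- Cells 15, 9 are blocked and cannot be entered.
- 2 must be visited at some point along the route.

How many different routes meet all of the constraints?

A right/down-only route from 1 to 18 makes exactly 2 down-moves and 5 right-moves in some order.
With no other constraints that would be C(7,2) = 21 routes.
Split at 2 and multiply the segment counts (each segment already excludes blocked cells): 1→2: 1; 2→18: 6; product = 6.
That gives 6 routes.

6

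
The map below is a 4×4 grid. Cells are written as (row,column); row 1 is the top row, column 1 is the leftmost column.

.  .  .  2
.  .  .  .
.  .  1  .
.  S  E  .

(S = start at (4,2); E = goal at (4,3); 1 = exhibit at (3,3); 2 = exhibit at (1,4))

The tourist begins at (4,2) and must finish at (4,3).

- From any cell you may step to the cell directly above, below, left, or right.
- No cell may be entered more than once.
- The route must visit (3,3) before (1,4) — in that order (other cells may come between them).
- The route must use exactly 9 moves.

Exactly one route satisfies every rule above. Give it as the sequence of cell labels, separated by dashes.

The waypoints must appear in the order (3,3), (1,4), with no cell reused.
Route from (4,2): up 1 to (3,2), right 1 to (3,3), up 2 to (1,3), right 1 to (1,4), down 3 to (4,4), left 1 to (4,3) — 9 moves in all.
Check: order respected (1 at step 2, 2 at step 5); 9 moves as required.

(4,2) - (3,2) - (3,3) - (2,3) - (1,3) - (1,4) - (2,4) - (3,4) - (4,4) - (4,3)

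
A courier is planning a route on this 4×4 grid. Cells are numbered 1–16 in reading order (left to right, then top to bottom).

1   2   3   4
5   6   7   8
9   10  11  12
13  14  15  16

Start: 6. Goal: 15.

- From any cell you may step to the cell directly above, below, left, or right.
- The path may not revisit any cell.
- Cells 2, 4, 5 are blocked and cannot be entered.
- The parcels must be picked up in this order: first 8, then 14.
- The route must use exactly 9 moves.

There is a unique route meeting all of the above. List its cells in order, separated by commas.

6, 7, 8, 12, 11, 10, 9, 13, 14, 15

The waypoints must appear in the order 8, 14, with no cell reused.
Route from 6: 2× right (reaching 8), down to 12, 3× left (reaching 9), down to 13, 2× right (reaching 15) — 9 moves in all.
Check: order respected (8 at step 2, 14 at step 8); 9 moves as required.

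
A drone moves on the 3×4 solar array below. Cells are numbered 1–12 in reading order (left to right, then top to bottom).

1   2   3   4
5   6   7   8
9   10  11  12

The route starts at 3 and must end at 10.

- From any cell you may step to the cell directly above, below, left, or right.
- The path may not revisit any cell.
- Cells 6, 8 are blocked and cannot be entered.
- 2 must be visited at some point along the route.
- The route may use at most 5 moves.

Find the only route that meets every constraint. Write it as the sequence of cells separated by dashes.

The budget equals the shortest possible length, so every move has to be on a shortest route through the required cells.
Route from 3: left 2 to 1, down 2 to 9, right 1 to 10 — 5 moves in all.
Check: all required cells visited; 5 ≤ 5 moves.

3 - 2 - 1 - 5 - 9 - 10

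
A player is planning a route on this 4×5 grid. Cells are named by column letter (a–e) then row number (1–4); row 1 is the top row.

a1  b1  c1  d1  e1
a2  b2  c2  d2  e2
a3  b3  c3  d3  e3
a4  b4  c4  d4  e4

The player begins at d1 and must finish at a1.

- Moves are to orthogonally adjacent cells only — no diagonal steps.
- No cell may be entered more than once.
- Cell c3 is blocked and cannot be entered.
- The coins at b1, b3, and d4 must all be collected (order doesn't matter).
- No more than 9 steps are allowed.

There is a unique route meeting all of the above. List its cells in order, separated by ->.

d1 -> d2 -> d3 -> d4 -> c4 -> b4 -> b3 -> b2 -> b1 -> a1

The 9-move cap with required stops at b1, b3, d4 leaves no slack for detours.
Route from d1: down 3 to d4, left 2 to b4, up 3 to b1, left 1 to a1 — 9 moves in all.
Check: all required cells visited; 9 ≤ 9 moves.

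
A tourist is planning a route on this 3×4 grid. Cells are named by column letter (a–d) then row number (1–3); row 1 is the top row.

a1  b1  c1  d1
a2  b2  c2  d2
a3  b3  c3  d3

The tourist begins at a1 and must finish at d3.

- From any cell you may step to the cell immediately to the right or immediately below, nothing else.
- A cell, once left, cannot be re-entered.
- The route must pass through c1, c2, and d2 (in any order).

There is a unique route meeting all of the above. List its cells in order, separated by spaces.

Moves only go right or down, so the column and row indices never decrease.
Route from a1: right 2 to c1, down 1 to c2, right 1 to d2, down 1 to d3 — 5 moves in all.
Check: all required cells visited.

a1 b1 c1 c2 d2 d3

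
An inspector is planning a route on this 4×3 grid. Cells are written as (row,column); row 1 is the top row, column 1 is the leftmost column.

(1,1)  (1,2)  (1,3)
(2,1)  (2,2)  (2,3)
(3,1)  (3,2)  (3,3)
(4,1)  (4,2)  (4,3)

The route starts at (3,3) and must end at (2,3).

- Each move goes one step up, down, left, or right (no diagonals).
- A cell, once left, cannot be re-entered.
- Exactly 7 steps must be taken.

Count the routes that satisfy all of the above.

Need simple routes of exactly 7 moves from (3,3) to (2,3) (Manhattan distance 1, so 3 moves are spent on a detour and 3 undoing it).
Branch systematically from the start, pruning whenever the remaining move budget drops below the Manhattan distance to (2,3) or differs from it in parity. Grouping the completions by first move — via (4,3): 4; via (3,2): 5 (no valid completion starts via (2,3)) — and summing: 4 + 5 = 9.
That gives 9 routes.

9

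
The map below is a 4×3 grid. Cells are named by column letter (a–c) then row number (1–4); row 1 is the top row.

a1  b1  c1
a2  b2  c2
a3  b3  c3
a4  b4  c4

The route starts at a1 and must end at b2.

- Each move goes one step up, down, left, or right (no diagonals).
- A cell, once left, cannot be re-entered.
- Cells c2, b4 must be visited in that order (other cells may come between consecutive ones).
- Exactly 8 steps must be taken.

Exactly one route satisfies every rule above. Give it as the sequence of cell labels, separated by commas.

The waypoints must appear in the order c2, b4, with no cell reused.
Route from a1: 2× right (reaching c1), 3× down (reaching c4), left to b4, 2× up (reaching b2) — 8 moves in all.
Check: order respected (c2 at step 3, b4 at step 6); 8 moves as required.

a1, b1, c1, c2, c3, c4, b4, b3, b2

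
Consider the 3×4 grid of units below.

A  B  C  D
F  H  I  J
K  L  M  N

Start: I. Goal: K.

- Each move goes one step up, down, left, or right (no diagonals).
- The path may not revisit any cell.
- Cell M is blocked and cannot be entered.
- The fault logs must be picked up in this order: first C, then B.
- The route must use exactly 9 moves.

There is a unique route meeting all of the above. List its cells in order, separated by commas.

I, J, D, C, B, A, F, H, L, K

The waypoints must appear in the order C, B, with no cell reused.
Route from I: right to J, up to D, 3× left (reaching A), down to F, right to H, down to L, left to K — 9 moves in all.
Check: order respected (C at step 3, B at step 4); 9 moves as required.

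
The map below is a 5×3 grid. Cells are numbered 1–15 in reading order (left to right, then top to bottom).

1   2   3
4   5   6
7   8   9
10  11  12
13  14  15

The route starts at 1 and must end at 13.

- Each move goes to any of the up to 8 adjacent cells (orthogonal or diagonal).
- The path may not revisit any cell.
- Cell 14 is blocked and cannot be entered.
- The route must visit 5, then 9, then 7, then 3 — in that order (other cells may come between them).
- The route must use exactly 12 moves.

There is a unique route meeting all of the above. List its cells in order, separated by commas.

The waypoints must appear in the order 5, 9, 7, 3, with no cell reused.
Route from 1: down-right 2 to 9, down 1 to 12, left 1 to 11, up-left 1 to 7, up 1 to 4, up-right 1 to 2, right 1 to 3, down 1 to 6, down-left 2 to 10, down 1 to 13 — 12 moves in all.
Check: order respected (5 at step 1, 9 at step 2, 7 at step 5, 3 at step 8); 12 moves as required.

1, 5, 9, 12, 11, 7, 4, 2, 3, 6, 8, 10, 13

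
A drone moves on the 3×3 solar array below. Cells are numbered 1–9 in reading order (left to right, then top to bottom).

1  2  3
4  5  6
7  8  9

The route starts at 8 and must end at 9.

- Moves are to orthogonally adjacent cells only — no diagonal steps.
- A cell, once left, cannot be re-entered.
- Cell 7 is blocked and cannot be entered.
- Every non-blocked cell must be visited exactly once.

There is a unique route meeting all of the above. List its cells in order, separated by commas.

Need to visit all 8 open cells exactly once, starting at 8 and ending at 9.
Route from 8: up to 5, left to 4, up to 1, 2× right (reaching 3), 2× down (reaching 9) — 7 moves in all.
Check: all 8 open cells covered.

8, 5, 4, 1, 2, 3, 6, 9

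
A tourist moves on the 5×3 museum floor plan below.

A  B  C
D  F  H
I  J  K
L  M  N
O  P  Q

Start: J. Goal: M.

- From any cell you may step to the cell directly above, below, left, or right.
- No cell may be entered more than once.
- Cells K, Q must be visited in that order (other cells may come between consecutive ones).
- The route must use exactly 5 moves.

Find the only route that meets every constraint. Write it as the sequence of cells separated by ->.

J -> K -> N -> Q -> P -> M

The waypoints must appear in the order K, Q, with no cell reused.
Route from J: right to K, 2× down (reaching Q), left to P, up to M — 5 moves in all.
Check: order respected (K at step 1, Q at step 3); 5 moves as required.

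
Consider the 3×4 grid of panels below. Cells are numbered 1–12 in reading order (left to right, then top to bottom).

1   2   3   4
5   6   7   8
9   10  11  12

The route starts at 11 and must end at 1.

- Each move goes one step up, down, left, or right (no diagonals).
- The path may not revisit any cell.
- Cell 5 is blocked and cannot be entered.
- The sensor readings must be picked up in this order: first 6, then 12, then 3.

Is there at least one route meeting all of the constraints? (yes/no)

Ignoring the required order, 1 revisit-free route from 11 to 1 passes through all of 6, 12, and 3; the waypoint orders that occur are 12 → 3 → 6 (1) — never 6 → 12 → 3.

no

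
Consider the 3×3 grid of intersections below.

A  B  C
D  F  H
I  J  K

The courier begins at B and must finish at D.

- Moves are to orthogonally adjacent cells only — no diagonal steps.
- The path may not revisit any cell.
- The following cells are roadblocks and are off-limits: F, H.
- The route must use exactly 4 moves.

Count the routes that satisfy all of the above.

Need simple routes of exactly 4 moves from B to D (Manhattan distance 2, so 1 moves are spent on a detour and 1 undoing it).
No route satisfies every constraint, so the count is 0.

0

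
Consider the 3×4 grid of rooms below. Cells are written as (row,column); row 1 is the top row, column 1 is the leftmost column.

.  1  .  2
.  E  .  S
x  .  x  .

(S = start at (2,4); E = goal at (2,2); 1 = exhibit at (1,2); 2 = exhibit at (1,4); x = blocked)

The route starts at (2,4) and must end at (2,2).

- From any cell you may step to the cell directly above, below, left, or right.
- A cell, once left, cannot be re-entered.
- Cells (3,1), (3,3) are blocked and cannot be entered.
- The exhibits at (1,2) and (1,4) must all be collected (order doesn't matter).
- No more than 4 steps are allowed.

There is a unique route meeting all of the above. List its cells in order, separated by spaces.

(2,4) (1,4) (1,3) (1,2) (2,2)

The 4-move cap with required stops at (1,2), (1,4) leaves no slack for detours.
Route from (2,4): up to (1,4), 2× left (reaching (1,2)), down to (2,2) — 4 moves in all.
Check: all required cells visited; 4 ≤ 4 moves.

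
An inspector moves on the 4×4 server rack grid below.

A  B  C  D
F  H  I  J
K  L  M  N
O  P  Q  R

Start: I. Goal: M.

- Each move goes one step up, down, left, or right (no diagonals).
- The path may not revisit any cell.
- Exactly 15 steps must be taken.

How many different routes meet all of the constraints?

4

Need simple routes of exactly 15 moves from I to M (Manhattan distance 1, so 7 moves are spent on a detour and 7 undoing it).
Enumerating: I C D J N R Q P O K F A B H L M | I H L P O K F A B C D J N R Q M | I H F A B C D J N R Q P O K L M | I J D C B A F H L K O P Q R N M.
That gives 4 routes.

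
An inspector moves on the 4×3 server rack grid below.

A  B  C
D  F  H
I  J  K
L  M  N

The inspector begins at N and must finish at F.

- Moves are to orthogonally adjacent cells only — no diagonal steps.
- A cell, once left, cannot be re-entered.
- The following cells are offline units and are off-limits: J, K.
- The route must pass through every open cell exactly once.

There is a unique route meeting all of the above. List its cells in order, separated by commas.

Need to visit all 10 open cells exactly once, starting at N and ending at F.
Cell H has only two open neighbours (C and F), so the path must pass straight through it: one of those is the cell it's entered from and the other is where it exits.
Route from N: left 2 to L, up 3 to A, right 2 to C, down 1 to H, left 1 to F — 9 moves in all.
Check: all 10 open cells covered.

N, M, L, I, D, A, B, C, H, F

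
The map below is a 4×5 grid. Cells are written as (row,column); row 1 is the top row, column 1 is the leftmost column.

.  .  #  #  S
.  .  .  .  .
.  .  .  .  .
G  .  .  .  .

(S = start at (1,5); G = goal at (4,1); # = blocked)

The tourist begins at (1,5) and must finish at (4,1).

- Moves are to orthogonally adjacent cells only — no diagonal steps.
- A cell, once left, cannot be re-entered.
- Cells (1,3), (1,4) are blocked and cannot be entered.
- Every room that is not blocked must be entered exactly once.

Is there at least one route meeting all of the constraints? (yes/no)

yes

One route that works: (1,5) → (2,5) → (3,5) → (4,5) → (4,4) → (3,4) → (2,4) → (2,3) → (3,3) → (4,3) → (4,2) → (3,2) → (2,2) → (1,2) → (1,1) → (2,1) → (3,1) → (4,1).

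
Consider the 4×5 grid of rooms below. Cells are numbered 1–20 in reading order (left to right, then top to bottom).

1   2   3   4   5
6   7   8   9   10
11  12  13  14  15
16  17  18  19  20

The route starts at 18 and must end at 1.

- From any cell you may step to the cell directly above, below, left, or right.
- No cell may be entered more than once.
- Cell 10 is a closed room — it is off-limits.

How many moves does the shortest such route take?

5

The Manhattan distance from 18 to 1 is |4−1| + |3−1| = 5, so at least 5 moves are needed.
A route of 5 moves achieves this: 18 → 13 → 8 → 3 → 2 → 1.
Since 5 matches the lower bound, it is optimal.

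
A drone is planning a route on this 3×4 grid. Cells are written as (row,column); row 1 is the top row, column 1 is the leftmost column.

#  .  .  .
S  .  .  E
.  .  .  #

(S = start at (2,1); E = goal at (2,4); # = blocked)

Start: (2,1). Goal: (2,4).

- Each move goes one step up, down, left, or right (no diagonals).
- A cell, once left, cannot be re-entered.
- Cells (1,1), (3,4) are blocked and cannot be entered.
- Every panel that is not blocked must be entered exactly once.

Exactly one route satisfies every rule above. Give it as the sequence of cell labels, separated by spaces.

(2,1) (3,1) (3,2) (3,3) (2,3) (2,2) (1,2) (1,3) (1,4) (2,4)

Need to visit all 10 open cells exactly once, starting at (2,1) and ending at (2,4).
Route from (2,1): down 1 to (3,1), right 2 to (3,3), up 1 to (2,3), left 1 to (2,2), up 1 to (1,2), right 2 to (1,4), down 1 to (2,4) — 9 moves in all.
Check: all 10 open cells covered.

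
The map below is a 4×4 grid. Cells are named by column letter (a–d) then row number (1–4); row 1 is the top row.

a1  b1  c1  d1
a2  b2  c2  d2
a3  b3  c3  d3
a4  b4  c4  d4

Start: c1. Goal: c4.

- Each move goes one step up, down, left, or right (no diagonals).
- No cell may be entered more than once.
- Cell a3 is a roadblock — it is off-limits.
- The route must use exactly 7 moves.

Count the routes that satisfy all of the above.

15

Need simple routes of exactly 7 moves from c1 to c4 (Manhattan distance 3, so 2 moves are spent on a detour and 2 undoing it).
Branch systematically from the start, pruning whenever the remaining move budget drops below the Manhattan distance to c4 or differs from it in parity. Grouping the completions by first move — via c2: 2; via b1: 8; via d1: 5 — and summing: 2 + 8 + 5 = 15.
That gives 15 routes.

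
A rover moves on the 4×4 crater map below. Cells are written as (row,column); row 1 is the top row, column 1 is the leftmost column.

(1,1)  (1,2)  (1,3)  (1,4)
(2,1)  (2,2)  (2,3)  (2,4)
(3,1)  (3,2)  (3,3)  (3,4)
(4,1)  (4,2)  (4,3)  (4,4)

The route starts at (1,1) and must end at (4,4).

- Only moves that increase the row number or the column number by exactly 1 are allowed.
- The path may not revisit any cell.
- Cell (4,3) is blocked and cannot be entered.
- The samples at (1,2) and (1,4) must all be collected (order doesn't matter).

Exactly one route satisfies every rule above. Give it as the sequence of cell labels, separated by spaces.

Moves only go right or down, so the column and row indices never decrease.
Route from (1,1): right 3 to (1,4), down 3 to (4,4) — 6 moves in all.
Check: all required cells visited.

(1,1) (1,2) (1,3) (1,4) (2,4) (3,4) (4,4)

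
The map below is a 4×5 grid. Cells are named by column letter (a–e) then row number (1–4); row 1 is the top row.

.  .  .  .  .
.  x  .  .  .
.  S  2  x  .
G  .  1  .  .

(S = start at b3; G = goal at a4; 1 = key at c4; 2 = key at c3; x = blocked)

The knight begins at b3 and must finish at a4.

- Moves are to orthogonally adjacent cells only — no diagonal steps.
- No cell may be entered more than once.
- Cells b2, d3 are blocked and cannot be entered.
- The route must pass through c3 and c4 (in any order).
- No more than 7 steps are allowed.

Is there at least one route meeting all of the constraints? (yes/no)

One route that works: b3 → c3 → c4 → b4 → a4.

yes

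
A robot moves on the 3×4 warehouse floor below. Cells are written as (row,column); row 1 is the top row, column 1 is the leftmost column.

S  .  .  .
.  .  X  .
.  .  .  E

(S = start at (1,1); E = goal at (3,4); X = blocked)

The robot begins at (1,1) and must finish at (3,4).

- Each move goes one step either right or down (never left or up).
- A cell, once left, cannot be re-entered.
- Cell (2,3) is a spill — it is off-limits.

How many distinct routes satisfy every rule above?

4

A right/down-only route from (1,1) to (3,4) makes exactly 2 down-moves and 3 right-moves in some order.
With no other constraints that would be C(5,2) = 10 routes.
Subtract routes through each blocked cell (inclusion–exclusion for overlaps): − through (2,3): 6 → 4.
That gives 4 routes.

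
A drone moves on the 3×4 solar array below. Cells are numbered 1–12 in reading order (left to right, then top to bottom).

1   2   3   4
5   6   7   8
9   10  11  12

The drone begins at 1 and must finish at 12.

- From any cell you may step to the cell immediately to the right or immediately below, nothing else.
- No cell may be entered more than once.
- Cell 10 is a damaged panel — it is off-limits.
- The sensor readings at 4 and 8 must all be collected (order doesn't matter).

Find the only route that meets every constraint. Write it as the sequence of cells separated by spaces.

1 2 3 4 8 12

Moves only go right or down, so the column and row indices never decrease.
Route from 1: right 3 to 4, down 2 to 12 — 5 moves in all.
Check: all required cells visited.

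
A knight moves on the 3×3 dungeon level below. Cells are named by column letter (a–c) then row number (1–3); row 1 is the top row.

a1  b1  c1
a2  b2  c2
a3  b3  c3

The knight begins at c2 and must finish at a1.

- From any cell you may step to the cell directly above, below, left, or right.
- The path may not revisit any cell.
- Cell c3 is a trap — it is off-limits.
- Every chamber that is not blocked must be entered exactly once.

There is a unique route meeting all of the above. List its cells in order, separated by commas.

c2, c1, b1, b2, b3, a3, a2, a1

Need to visit all 8 open cells exactly once, starting at c2 and ending at a1.
Route from c2: up to c1, left to b1, 2× down (reaching b3), left to a3, 2× up (reaching a1) — 7 moves in all.
Check: all 8 open cells covered.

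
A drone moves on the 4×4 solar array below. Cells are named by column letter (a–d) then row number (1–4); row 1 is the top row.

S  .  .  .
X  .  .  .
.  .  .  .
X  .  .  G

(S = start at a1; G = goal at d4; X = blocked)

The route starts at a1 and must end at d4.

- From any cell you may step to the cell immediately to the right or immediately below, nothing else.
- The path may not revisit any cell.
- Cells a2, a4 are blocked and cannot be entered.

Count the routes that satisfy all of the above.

A right/down-only route from a1 to d4 makes exactly 3 down-moves and 3 right-moves in some order.
With no other constraints that would be C(6,3) = 20 routes.
Subtract routes through each blocked cell (inclusion–exclusion for overlaps): − through a2: 10 − through a4: 1 + through a2&a4: 1 → 10.
That gives 10 routes.

10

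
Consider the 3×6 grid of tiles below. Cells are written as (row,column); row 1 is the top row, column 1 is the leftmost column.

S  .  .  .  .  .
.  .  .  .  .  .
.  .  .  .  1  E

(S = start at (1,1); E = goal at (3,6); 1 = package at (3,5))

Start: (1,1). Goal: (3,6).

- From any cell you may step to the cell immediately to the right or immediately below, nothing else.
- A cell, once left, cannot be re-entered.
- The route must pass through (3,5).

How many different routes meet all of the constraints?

A right/down-only route from (1,1) to (3,6) makes exactly 2 down-moves and 5 right-moves in some order.
With no other constraints that would be C(7,2) = 21 routes.
Split at (3,5) and multiply the segment counts: (1,1)→(3,5): 15; (3,5)→(3,6): 1; product = 15.
That gives 15 routes.

15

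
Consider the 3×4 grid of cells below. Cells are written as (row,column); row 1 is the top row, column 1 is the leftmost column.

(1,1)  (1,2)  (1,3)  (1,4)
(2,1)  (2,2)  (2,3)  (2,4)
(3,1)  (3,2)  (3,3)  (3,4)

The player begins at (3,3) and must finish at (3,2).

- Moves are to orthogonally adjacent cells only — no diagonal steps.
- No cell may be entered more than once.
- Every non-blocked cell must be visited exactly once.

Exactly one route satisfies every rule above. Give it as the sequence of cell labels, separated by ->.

Need to visit all 12 open cells exactly once, starting at (3,3) and ending at (3,2).
Cell (1,1) has only two open neighbours ((2,1) and (1,2)), so the path must pass straight through it: one of those is the cell it's entered from and the other is where it exits.
Route from (3,3): right to (3,4), 2× up (reaching (1,4)), left to (1,3), down to (2,3), left to (2,2), up to (1,2), left to (1,1), 2× down (reaching (3,1)), right to (3,2) — 11 moves in all.
Check: all 12 open cells covered.

(3,3) -> (3,4) -> (2,4) -> (1,4) -> (1,3) -> (2,3) -> (2,2) -> (1,2) -> (1,1) -> (2,1) -> (3,1) -> (3,2)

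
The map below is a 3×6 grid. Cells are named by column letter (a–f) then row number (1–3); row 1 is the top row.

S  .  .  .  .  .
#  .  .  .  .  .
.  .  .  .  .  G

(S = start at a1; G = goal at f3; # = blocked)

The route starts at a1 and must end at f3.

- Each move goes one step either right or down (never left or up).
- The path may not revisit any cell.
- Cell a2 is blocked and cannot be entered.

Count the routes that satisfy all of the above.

A right/down-only route from a1 to f3 makes exactly 2 down-moves and 5 right-moves in some order.
With no other constraints that would be C(7,2) = 21 routes.
Subtract routes through each blocked cell (inclusion–exclusion for overlaps): − through a2: 6 → 15.
That gives 15 routes.

15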